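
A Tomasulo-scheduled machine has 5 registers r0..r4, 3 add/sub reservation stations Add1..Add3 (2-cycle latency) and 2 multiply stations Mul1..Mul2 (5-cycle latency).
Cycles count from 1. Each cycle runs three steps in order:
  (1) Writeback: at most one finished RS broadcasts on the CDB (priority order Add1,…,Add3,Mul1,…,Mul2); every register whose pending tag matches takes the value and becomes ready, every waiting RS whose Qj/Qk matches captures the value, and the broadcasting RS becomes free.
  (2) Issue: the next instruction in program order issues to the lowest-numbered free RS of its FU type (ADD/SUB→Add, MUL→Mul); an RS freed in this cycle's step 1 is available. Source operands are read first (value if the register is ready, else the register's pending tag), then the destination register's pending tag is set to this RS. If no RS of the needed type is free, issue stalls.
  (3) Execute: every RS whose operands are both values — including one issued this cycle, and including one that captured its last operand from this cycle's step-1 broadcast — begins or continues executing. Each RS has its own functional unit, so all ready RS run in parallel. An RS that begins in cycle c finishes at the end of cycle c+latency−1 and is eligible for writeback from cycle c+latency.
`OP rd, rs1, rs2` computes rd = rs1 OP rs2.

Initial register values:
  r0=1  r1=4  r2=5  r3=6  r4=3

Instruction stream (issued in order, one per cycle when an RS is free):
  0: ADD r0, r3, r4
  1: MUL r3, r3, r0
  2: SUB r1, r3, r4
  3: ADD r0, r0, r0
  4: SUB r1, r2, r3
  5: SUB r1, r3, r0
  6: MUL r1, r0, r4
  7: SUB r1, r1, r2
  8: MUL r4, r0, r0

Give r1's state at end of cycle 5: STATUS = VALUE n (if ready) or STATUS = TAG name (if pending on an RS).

STATUS = TAG Add3

cycle 1: issue ADD r0<-Add1 // r0:Add1,r1:4,r2:5,r3:6,r4:3
cycle 2: issue MUL r3<-Mul1 // r0:Add1,r1:4,r2:5,r3:Mul1,r4:3
cycle 3: CDB Add1=9; issue SUB r1<-Add1 // r0:9,r1:Add1,r2:5,r3:Mul1,r4:3
cycle 4: issue ADD r0<-Add2 // r0:Add2,r1:Add1,r2:5,r3:Mul1,r4:3
cycle 5: issue SUB r1<-Add3 // r0:Add2,r1:Add3,r2:5,r3:Mul1,r4:3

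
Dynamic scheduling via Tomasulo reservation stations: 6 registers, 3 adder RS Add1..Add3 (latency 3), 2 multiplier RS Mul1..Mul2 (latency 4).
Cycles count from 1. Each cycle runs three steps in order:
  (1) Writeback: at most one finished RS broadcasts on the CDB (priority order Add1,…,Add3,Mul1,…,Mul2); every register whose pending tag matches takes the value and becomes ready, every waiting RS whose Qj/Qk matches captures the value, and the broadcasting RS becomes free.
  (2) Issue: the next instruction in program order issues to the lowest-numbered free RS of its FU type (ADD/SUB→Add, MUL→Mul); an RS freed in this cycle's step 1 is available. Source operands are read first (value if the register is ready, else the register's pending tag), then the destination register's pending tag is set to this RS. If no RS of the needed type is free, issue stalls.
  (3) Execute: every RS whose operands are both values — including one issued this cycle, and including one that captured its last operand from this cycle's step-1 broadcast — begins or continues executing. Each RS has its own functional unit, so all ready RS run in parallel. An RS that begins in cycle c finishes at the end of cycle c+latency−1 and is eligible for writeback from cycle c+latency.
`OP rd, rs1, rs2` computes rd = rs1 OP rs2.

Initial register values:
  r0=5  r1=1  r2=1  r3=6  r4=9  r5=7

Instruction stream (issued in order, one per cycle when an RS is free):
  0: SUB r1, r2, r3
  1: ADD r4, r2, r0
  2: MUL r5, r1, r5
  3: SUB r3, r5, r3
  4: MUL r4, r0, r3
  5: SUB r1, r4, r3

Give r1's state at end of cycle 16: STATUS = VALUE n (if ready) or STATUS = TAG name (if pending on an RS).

STATUS = TAG Add2

cycle 1: issue SUB r1<-Add1 // r0:5,r1:Add1,r2:1,r3:6,r4:9,r5:7
cycle 2: issue ADD r4<-Add2 // r0:5,r1:Add1,r2:1,r3:6,r4:Add2,r5:7
cycle 3: issue MUL r5<-Mul1 // r0:5,r1:Add1,r2:1,r3:6,r4:Add2,r5:Mul1
cycle 4: CDB Add1=-5; issue SUB r3<-Add1 // r0:5,r1:-5,r2:1,r3:Add1,r4:Add2,r5:Mul1
cycle 5: CDB Add2=6; issue MUL r4<-Mul2 // r0:5,r1:-5,r2:1,r3:Add1,r4:Mul2,r5:Mul1
cycle 6: issue SUB r1<-Add2 // r0:5,r1:Add2,r2:1,r3:Add1,r4:Mul2,r5:Mul1
cycle 7: - // r0:5,r1:Add2,r2:1,r3:Add1,r4:Mul2,r5:Mul1
cycle 8: CDB Mul1=-35 // r0:5,r1:Add2,r2:1,r3:Add1,r4:Mul2,r5:-35
cycle 9: - // r0:5,r1:Add2,r2:1,r3:Add1,r4:Mul2,r5:-35
cycle 10: - // r0:5,r1:Add2,r2:1,r3:Add1,r4:Mul2,r5:-35
cycle 11: CDB Add1=-41 // r0:5,r1:Add2,r2:1,r3:-41,r4:Mul2,r5:-35
cycle 12: - // r0:5,r1:Add2,r2:1,r3:-41,r4:Mul2,r5:-35
cycle 13: - // r0:5,r1:Add2,r2:1,r3:-41,r4:Mul2,r5:-35
cycle 14: - // r0:5,r1:Add2,r2:1,r3:-41,r4:Mul2,r5:-35
cycle 15: CDB Mul2=-205 // r0:5,r1:Add2,r2:1,r3:-41,r4:-205,r5:-35
cycle 16: - // r0:5,r1:Add2,r2:1,r3:-41,r4:-205,r5:-35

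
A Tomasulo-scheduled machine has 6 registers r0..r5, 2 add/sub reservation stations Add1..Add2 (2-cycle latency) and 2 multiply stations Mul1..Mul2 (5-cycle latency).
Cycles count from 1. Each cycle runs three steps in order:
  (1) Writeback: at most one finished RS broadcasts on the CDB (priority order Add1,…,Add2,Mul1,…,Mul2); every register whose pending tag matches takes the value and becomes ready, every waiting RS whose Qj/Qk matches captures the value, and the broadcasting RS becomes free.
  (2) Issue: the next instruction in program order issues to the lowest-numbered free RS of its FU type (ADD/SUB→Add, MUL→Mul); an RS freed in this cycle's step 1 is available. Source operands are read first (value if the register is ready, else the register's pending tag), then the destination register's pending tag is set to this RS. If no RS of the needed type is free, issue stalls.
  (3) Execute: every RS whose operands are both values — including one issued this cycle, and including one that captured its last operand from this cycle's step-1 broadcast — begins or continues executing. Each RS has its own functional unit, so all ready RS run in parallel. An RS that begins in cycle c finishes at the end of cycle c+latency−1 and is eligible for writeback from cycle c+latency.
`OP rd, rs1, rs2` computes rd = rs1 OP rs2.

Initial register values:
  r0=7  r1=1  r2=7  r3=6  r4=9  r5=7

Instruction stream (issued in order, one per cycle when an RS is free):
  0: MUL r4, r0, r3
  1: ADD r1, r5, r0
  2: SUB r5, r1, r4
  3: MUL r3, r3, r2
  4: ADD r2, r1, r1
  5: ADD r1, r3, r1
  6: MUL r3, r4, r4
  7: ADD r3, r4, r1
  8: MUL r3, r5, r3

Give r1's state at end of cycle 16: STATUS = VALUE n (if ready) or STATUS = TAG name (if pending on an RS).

c1: issue MUL r4<-Mul1 | r0:7,r1:1,r2:7,r3:6,r4:Mul1,r5:7
c2: issue ADD r1<-Add1 | r0:7,r1:Add1,r2:7,r3:6,r4:Mul1,r5:7
c3: issue SUB r5<-Add2 | r0:7,r1:Add1,r2:7,r3:6,r4:Mul1,r5:Add2
c4: CDB Add1=14; issue MUL r3<-Mul2 | r0:7,r1:14,r2:7,r3:Mul2,r4:Mul1,r5:Add2
c5: issue ADD r2<-Add1 | r0:7,r1:14,r2:Add1,r3:Mul2,r4:Mul1,r5:Add2
c6: CDB Mul1=42; stall | r0:7,r1:14,r2:Add1,r3:Mul2,r4:42,r5:Add2
c7: CDB Add1=28; issue ADD r1<-Add1 | r0:7,r1:Add1,r2:28,r3:Mul2,r4:42,r5:Add2
c8: CDB Add2=-28; issue MUL r3<-Mul1 | r0:7,r1:Add1,r2:28,r3:Mul1,r4:42,r5:-28
c9: CDB Mul2=42; issue ADD r3<-Add2 | r0:7,r1:Add1,r2:28,r3:Add2,r4:42,r5:-28
c10: issue MUL r3<-Mul2 | r0:7,r1:Add1,r2:28,r3:Mul2,r4:42,r5:-28
c11: CDB Add1=56 | r0:7,r1:56,r2:28,r3:Mul2,r4:42,r5:-28
c12: - | r0:7,r1:56,r2:28,r3:Mul2,r4:42,r5:-28
c13: CDB Add2=98 | r0:7,r1:56,r2:28,r3:Mul2,r4:42,r5:-28
c14: CDB Mul1=1764 | r0:7,r1:56,r2:28,r3:Mul2,r4:42,r5:-28
c15: - | r0:7,r1:56,r2:28,r3:Mul2,r4:42,r5:-28
c16: - | r0:7,r1:56,r2:28,r3:Mul2,r4:42,r5:-28

STATUS = VALUE 56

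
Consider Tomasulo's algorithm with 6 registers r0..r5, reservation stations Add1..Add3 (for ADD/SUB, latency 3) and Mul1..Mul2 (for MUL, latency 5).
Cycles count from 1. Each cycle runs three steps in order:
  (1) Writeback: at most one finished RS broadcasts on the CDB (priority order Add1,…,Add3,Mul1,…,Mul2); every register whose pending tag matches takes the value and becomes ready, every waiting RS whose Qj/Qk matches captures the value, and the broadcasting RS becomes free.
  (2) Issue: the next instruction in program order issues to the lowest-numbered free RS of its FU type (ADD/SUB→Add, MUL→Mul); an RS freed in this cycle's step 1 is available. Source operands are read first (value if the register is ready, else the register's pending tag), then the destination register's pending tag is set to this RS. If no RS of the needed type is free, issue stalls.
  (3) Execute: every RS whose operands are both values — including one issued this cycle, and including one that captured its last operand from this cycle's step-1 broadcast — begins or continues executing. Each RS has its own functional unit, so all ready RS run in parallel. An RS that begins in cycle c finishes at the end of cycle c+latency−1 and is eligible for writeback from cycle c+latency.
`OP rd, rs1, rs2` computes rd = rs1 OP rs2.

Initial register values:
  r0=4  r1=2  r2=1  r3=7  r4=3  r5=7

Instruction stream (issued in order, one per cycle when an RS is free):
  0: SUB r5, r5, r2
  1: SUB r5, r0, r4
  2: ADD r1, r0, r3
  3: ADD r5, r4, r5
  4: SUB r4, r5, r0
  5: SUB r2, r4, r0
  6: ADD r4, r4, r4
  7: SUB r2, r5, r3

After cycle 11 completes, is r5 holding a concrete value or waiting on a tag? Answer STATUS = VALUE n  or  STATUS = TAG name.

STATUS = VALUE 4

  c1: issue SUB r5<-Add1  regs: r0:4,r1:2,r2:1,r3:7,r4:3,r5:Add1
  c2: issue SUB r5<-Add2  regs: r0:4,r1:2,r2:1,r3:7,r4:3,r5:Add2
  c3: issue ADD r1<-Add3  regs: r0:4,r1:Add3,r2:1,r3:7,r4:3,r5:Add2
  c4: CDB Add1=6; issue ADD r5<-Add1  regs: r0:4,r1:Add3,r2:1,r3:7,r4:3,r5:Add1
  c5: CDB Add2=1; issue SUB r4<-Add2  regs: r0:4,r1:Add3,r2:1,r3:7,r4:Add2,r5:Add1
  c6: CDB Add3=11; issue SUB r2<-Add3  regs: r0:4,r1:11,r2:Add3,r3:7,r4:Add2,r5:Add1
  c7: stall  regs: r0:4,r1:11,r2:Add3,r3:7,r4:Add2,r5:Add1
  c8: CDB Add1=4; issue ADD r4<-Add1  regs: r0:4,r1:11,r2:Add3,r3:7,r4:Add1,r5:4
  c9: stall  regs: r0:4,r1:11,r2:Add3,r3:7,r4:Add1,r5:4
  c10: stall  regs: r0:4,r1:11,r2:Add3,r3:7,r4:Add1,r5:4
  c11: CDB Add2=0; issue SUB r2<-Add2  regs: r0:4,r1:11,r2:Add2,r3:7,r4:Add1,r5:4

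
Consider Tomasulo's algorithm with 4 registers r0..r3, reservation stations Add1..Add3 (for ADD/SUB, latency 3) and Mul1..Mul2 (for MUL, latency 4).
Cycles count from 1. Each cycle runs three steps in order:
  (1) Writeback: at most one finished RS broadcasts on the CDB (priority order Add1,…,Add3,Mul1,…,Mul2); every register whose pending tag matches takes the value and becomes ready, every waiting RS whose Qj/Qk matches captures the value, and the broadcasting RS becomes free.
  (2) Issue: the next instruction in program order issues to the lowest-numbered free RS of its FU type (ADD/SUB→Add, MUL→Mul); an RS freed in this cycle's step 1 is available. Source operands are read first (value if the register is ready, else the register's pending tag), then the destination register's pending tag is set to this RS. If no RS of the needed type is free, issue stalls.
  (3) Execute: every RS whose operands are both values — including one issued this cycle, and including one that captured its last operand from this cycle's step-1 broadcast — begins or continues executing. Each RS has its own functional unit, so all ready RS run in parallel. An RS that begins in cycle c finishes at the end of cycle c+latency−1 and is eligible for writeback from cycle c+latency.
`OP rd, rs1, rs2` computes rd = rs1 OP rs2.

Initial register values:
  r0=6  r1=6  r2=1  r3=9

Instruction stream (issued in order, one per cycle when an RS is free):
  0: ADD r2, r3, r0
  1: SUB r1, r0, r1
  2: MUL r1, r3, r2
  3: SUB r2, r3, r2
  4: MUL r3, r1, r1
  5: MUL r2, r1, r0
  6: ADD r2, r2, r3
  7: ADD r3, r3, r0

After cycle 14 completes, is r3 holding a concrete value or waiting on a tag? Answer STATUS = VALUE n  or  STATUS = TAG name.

  c1: issue ADD r2<-Add1  regs: r0:6,r1:6,r2:Add1,r3:9
  c2: issue SUB r1<-Add2  regs: r0:6,r1:Add2,r2:Add1,r3:9
  c3: issue MUL r1<-Mul1  regs: r0:6,r1:Mul1,r2:Add1,r3:9
  c4: CDB Add1=15; issue SUB r2<-Add1  regs: r0:6,r1:Mul1,r2:Add1,r3:9
  c5: CDB Add2=0; issue MUL r3<-Mul2  regs: r0:6,r1:Mul1,r2:Add1,r3:Mul2
  c6: stall  regs: r0:6,r1:Mul1,r2:Add1,r3:Mul2
  c7: CDB Add1=-6; stall  regs: r0:6,r1:Mul1,r2:-6,r3:Mul2
  c8: CDB Mul1=135; issue MUL r2<-Mul1  regs: r0:6,r1:135,r2:Mul1,r3:Mul2
  c9: issue ADD r2<-Add1  regs: r0:6,r1:135,r2:Add1,r3:Mul2
  c10: issue ADD r3<-Add2  regs: r0:6,r1:135,r2:Add1,r3:Add2
  c11: -  regs: r0:6,r1:135,r2:Add1,r3:Add2
  c12: CDB Mul1=810  regs: r0:6,r1:135,r2:Add1,r3:Add2
  c13: CDB Mul2=18225  regs: r0:6,r1:135,r2:Add1,r3:Add2
  c14: -  regs: r0:6,r1:135,r2:Add1,r3:Add2

STATUS = TAG Add2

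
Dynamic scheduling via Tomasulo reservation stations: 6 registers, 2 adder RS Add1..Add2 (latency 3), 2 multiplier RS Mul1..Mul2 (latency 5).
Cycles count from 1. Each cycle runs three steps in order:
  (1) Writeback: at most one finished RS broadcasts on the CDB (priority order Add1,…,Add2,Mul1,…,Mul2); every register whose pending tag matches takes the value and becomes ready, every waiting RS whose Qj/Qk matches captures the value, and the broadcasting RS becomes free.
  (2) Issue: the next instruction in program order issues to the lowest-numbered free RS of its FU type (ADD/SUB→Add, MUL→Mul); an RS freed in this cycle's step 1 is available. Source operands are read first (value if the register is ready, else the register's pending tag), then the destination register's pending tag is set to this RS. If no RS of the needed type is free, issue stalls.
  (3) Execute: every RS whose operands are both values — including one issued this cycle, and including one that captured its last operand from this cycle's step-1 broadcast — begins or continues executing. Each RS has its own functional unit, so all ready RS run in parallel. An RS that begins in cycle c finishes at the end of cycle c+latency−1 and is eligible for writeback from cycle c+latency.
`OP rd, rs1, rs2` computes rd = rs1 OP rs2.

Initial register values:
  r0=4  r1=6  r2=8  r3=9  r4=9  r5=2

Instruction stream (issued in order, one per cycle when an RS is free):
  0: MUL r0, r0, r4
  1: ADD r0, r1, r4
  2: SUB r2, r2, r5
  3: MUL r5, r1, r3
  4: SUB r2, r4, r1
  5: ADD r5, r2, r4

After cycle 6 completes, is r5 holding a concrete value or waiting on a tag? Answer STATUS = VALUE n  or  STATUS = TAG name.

STATUS = TAG Add2

  c1: issue MUL r0<-Mul1  regs: r0:Mul1,r1:6,r2:8,r3:9,r4:9,r5:2
  c2: issue ADD r0<-Add1  regs: r0:Add1,r1:6,r2:8,r3:9,r4:9,r5:2
  c3: issue SUB r2<-Add2  regs: r0:Add1,r1:6,r2:Add2,r3:9,r4:9,r5:2
  c4: issue MUL r5<-Mul2  regs: r0:Add1,r1:6,r2:Add2,r3:9,r4:9,r5:Mul2
  c5: CDB Add1=15; issue SUB r2<-Add1  regs: r0:15,r1:6,r2:Add1,r3:9,r4:9,r5:Mul2
  c6: CDB Add2=6; issue ADD r5<-Add2  regs: r0:15,r1:6,r2:Add1,r3:9,r4:9,r5:Add2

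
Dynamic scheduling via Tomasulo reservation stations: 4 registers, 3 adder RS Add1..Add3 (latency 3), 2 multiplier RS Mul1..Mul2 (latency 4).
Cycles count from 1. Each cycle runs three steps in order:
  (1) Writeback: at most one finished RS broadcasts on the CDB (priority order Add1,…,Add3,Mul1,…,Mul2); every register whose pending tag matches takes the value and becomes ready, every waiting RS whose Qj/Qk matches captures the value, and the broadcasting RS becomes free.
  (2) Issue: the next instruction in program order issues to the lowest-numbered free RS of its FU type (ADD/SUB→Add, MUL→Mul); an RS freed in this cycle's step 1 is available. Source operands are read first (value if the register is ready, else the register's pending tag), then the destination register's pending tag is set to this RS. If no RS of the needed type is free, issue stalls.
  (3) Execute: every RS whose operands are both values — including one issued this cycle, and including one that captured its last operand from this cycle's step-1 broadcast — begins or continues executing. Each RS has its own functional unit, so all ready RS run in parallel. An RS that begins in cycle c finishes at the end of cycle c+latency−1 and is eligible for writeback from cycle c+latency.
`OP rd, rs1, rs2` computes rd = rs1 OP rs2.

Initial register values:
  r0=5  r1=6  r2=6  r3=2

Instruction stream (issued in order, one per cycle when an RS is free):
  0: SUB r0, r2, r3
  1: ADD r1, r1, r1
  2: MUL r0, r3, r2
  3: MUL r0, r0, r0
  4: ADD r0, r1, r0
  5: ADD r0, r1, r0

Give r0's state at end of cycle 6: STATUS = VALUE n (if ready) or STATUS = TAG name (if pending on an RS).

STATUS = TAG Add2

c1: issue SUB r0<-Add1 | r0:Add1,r1:6,r2:6,r3:2
c2: issue ADD r1<-Add2 | r0:Add1,r1:Add2,r2:6,r3:2
c3: issue MUL r0<-Mul1 | r0:Mul1,r1:Add2,r2:6,r3:2
c4: CDB Add1=4; issue MUL r0<-Mul2 | r0:Mul2,r1:Add2,r2:6,r3:2
c5: CDB Add2=12; issue ADD r0<-Add1 | r0:Add1,r1:12,r2:6,r3:2
c6: issue ADD r0<-Add2 | r0:Add2,r1:12,r2:6,r3:2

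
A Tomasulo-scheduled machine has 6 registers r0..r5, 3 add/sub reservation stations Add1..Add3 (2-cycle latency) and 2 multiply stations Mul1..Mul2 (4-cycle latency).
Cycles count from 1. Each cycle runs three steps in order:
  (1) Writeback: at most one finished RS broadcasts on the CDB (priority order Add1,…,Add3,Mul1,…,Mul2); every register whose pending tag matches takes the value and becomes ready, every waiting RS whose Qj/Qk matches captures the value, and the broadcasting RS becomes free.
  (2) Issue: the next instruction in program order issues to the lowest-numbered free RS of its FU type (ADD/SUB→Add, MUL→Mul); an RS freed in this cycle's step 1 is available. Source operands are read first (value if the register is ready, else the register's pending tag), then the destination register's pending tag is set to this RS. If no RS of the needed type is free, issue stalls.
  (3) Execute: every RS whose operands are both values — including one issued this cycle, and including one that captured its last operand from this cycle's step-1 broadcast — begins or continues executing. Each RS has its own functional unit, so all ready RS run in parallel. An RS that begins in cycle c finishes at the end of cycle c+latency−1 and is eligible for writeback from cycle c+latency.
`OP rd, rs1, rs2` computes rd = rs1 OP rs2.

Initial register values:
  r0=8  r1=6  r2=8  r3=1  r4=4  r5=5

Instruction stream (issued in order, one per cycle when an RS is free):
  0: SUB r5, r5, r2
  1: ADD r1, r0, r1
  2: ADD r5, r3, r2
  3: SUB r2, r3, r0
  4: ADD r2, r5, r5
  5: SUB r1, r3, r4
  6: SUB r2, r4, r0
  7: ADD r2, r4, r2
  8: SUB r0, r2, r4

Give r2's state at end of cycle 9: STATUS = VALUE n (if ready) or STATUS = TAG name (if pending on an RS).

  c1: issue SUB r5<-Add1  regs: r0:8,r1:6,r2:8,r3:1,r4:4,r5:Add1
  c2: issue ADD r1<-Add2  regs: r0:8,r1:Add2,r2:8,r3:1,r4:4,r5:Add1
  c3: CDB Add1=-3; issue ADD r5<-Add1  regs: r0:8,r1:Add2,r2:8,r3:1,r4:4,r5:Add1
  c4: CDB Add2=14; issue SUB r2<-Add2  regs: r0:8,r1:14,r2:Add2,r3:1,r4:4,r5:Add1
  c5: CDB Add1=9; issue ADD r2<-Add1  regs: r0:8,r1:14,r2:Add1,r3:1,r4:4,r5:9
  c6: CDB Add2=-7; issue SUB r1<-Add2  regs: r0:8,r1:Add2,r2:Add1,r3:1,r4:4,r5:9
  c7: CDB Add1=18; issue SUB r2<-Add1  regs: r0:8,r1:Add2,r2:Add1,r3:1,r4:4,r5:9
  c8: CDB Add2=-3; issue ADD r2<-Add2  regs: r0:8,r1:-3,r2:Add2,r3:1,r4:4,r5:9
  c9: CDB Add1=-4; issue SUB r0<-Add1  regs: r0:Add1,r1:-3,r2:Add2,r3:1,r4:4,r5:9

STATUS = TAG Add2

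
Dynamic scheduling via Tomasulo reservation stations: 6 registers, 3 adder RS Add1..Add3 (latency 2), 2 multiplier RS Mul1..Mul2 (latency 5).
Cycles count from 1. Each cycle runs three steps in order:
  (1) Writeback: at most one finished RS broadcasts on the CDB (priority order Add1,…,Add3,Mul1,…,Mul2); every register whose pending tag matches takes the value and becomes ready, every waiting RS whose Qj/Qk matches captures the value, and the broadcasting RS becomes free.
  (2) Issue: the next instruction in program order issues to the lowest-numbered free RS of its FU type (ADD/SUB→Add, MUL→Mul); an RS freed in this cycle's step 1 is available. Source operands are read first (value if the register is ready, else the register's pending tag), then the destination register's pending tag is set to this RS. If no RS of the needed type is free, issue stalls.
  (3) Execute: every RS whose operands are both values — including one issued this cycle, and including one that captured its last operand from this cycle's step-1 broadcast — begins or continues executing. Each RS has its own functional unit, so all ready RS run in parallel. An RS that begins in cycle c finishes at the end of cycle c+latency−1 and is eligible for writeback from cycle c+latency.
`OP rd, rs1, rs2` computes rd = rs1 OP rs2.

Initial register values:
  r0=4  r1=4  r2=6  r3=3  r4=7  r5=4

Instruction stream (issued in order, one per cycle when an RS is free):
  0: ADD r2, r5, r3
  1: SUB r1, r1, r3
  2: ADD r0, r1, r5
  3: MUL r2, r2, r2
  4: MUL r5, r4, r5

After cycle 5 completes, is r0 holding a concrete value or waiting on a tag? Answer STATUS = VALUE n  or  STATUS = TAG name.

STATUS = TAG Add1

  c1: issue ADD r2<-Add1  regs: r0:4,r1:4,r2:Add1,r3:3,r4:7,r5:4
  c2: issue SUB r1<-Add2  regs: r0:4,r1:Add2,r2:Add1,r3:3,r4:7,r5:4
  c3: CDB Add1=7; issue ADD r0<-Add1  regs: r0:Add1,r1:Add2,r2:7,r3:3,r4:7,r5:4
  c4: CDB Add2=1; issue MUL r2<-Mul1  regs: r0:Add1,r1:1,r2:Mul1,r3:3,r4:7,r5:4
  c5: issue MUL r5<-Mul2  regs: r0:Add1,r1:1,r2:Mul1,r3:3,r4:7,r5:Mul2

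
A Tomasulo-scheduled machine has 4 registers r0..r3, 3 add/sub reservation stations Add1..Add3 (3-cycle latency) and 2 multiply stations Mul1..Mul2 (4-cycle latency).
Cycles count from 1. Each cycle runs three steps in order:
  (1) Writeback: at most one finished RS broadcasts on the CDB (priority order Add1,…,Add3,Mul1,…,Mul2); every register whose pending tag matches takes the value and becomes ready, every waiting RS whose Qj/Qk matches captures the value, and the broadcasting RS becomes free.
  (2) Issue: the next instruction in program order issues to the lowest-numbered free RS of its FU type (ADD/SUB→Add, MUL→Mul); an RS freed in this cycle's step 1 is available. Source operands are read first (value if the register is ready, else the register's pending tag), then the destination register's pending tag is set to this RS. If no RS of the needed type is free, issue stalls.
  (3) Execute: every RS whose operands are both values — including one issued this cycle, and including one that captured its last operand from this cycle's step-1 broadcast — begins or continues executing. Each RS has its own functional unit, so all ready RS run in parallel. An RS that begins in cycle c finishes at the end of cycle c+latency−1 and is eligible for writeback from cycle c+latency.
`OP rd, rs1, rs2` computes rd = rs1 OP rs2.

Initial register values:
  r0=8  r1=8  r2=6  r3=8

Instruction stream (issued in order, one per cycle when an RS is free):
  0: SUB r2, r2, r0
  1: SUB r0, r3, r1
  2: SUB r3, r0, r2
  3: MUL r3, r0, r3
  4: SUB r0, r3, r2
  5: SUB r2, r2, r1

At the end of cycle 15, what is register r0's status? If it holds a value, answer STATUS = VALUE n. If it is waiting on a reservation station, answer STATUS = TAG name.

STATUS = VALUE 2

  c1: issue SUB r2<-Add1  regs: r0:8,r1:8,r2:Add1,r3:8
  c2: issue SUB r0<-Add2  regs: r0:Add2,r1:8,r2:Add1,r3:8
  c3: issue SUB r3<-Add3  regs: r0:Add2,r1:8,r2:Add1,r3:Add3
  c4: CDB Add1=-2; issue MUL r3<-Mul1  regs: r0:Add2,r1:8,r2:-2,r3:Mul1
  c5: CDB Add2=0; issue SUB r0<-Add1  regs: r0:Add1,r1:8,r2:-2,r3:Mul1
  c6: issue SUB r2<-Add2  regs: r0:Add1,r1:8,r2:Add2,r3:Mul1
  c7: -  regs: r0:Add1,r1:8,r2:Add2,r3:Mul1
  c8: CDB Add3=2  regs: r0:Add1,r1:8,r2:Add2,r3:Mul1
  c9: CDB Add2=-10  regs: r0:Add1,r1:8,r2:-10,r3:Mul1
  c10: -  regs: r0:Add1,r1:8,r2:-10,r3:Mul1
  c11: -  regs: r0:Add1,r1:8,r2:-10,r3:Mul1
  c12: CDB Mul1=0  regs: r0:Add1,r1:8,r2:-10,r3:0
  c13: -  regs: r0:Add1,r1:8,r2:-10,r3:0
  c14: -  regs: r0:Add1,r1:8,r2:-10,r3:0
  c15: CDB Add1=2  regs: r0:2,r1:8,r2:-10,r3:0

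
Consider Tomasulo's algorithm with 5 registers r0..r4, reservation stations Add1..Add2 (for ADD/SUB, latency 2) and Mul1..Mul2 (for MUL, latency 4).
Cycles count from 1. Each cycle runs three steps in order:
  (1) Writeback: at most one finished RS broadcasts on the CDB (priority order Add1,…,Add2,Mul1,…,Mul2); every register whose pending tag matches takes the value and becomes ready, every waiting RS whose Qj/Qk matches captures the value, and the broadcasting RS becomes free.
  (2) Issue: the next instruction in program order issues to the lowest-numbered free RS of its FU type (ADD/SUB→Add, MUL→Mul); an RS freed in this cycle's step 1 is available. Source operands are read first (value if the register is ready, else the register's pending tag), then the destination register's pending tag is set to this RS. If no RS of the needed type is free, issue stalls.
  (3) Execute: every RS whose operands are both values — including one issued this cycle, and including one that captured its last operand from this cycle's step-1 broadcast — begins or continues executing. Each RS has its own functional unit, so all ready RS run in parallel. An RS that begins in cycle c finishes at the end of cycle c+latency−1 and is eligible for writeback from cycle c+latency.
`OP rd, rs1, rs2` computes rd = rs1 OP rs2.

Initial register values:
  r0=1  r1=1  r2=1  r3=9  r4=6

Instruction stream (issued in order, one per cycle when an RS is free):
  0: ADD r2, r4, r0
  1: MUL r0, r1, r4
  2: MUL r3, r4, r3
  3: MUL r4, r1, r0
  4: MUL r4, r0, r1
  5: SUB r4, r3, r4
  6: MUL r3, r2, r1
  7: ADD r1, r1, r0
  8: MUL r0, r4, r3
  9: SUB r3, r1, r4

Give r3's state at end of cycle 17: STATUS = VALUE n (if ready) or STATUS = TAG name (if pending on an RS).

c1: issue ADD r2<-Add1 | r0:1,r1:1,r2:Add1,r3:9,r4:6
c2: issue MUL r0<-Mul1 | r0:Mul1,r1:1,r2:Add1,r3:9,r4:6
c3: CDB Add1=7; issue MUL r3<-Mul2 | r0:Mul1,r1:1,r2:7,r3:Mul2,r4:6
c4: stall | r0:Mul1,r1:1,r2:7,r3:Mul2,r4:6
c5: stall | r0:Mul1,r1:1,r2:7,r3:Mul2,r4:6
c6: CDB Mul1=6; issue MUL r4<-Mul1 | r0:6,r1:1,r2:7,r3:Mul2,r4:Mul1
c7: CDB Mul2=54; issue MUL r4<-Mul2 | r0:6,r1:1,r2:7,r3:54,r4:Mul2
c8: issue SUB r4<-Add1 | r0:6,r1:1,r2:7,r3:54,r4:Add1
c9: stall | r0:6,r1:1,r2:7,r3:54,r4:Add1
c10: CDB Mul1=6; issue MUL r3<-Mul1 | r0:6,r1:1,r2:7,r3:Mul1,r4:Add1
c11: CDB Mul2=6; issue ADD r1<-Add2 | r0:6,r1:Add2,r2:7,r3:Mul1,r4:Add1
c12: issue MUL r0<-Mul2 | r0:Mul2,r1:Add2,r2:7,r3:Mul1,r4:Add1
c13: CDB Add1=48; issue SUB r3<-Add1 | r0:Mul2,r1:Add2,r2:7,r3:Add1,r4:48
c14: CDB Add2=7 | r0:Mul2,r1:7,r2:7,r3:Add1,r4:48
c15: CDB Mul1=7 | r0:Mul2,r1:7,r2:7,r3:Add1,r4:48
c16: CDB Add1=-41 | r0:Mul2,r1:7,r2:7,r3:-41,r4:48
c17: - | r0:Mul2,r1:7,r2:7,r3:-41,r4:48

STATUS = VALUE -41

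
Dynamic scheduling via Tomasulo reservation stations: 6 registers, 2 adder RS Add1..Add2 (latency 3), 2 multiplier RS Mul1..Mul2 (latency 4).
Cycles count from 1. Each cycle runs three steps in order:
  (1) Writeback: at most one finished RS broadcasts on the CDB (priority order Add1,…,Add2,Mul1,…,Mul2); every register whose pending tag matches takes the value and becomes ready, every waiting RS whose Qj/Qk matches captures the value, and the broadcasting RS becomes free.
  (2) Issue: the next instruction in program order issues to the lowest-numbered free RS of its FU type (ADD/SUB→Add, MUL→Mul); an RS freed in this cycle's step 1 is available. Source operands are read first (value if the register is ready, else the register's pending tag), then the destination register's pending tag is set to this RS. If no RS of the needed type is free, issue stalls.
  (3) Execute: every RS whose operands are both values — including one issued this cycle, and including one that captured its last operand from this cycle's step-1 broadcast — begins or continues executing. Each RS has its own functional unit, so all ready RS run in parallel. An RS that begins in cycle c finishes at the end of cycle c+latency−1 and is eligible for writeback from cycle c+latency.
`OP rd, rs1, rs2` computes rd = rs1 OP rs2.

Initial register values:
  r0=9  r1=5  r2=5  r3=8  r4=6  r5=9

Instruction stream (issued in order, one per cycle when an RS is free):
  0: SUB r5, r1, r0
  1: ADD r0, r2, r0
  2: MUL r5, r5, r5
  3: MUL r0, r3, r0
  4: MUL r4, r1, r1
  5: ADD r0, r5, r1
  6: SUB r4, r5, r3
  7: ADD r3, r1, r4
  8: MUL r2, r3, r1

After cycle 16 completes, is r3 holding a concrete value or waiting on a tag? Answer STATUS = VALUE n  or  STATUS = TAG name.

STATUS = VALUE 13

c1: issue SUB r5<-Add1 | r0:9,r1:5,r2:5,r3:8,r4:6,r5:Add1
c2: issue ADD r0<-Add2 | r0:Add2,r1:5,r2:5,r3:8,r4:6,r5:Add1
c3: issue MUL r5<-Mul1 | r0:Add2,r1:5,r2:5,r3:8,r4:6,r5:Mul1
c4: CDB Add1=-4; issue MUL r0<-Mul2 | r0:Mul2,r1:5,r2:5,r3:8,r4:6,r5:Mul1
c5: CDB Add2=14; stall | r0:Mul2,r1:5,r2:5,r3:8,r4:6,r5:Mul1
c6: stall | r0:Mul2,r1:5,r2:5,r3:8,r4:6,r5:Mul1
c7: stall | r0:Mul2,r1:5,r2:5,r3:8,r4:6,r5:Mul1
c8: CDB Mul1=16; issue MUL r4<-Mul1 | r0:Mul2,r1:5,r2:5,r3:8,r4:Mul1,r5:16
c9: CDB Mul2=112; issue ADD r0<-Add1 | r0:Add1,r1:5,r2:5,r3:8,r4:Mul1,r5:16
c10: issue SUB r4<-Add2 | r0:Add1,r1:5,r2:5,r3:8,r4:Add2,r5:16
c11: stall | r0:Add1,r1:5,r2:5,r3:8,r4:Add2,r5:16
c12: CDB Add1=21; issue ADD r3<-Add1 | r0:21,r1:5,r2:5,r3:Add1,r4:Add2,r5:16
c13: CDB Add2=8; issue MUL r2<-Mul2 | r0:21,r1:5,r2:Mul2,r3:Add1,r4:8,r5:16
c14: CDB Mul1=25 | r0:21,r1:5,r2:Mul2,r3:Add1,r4:8,r5:16
c15: - | r0:21,r1:5,r2:Mul2,r3:Add1,r4:8,r5:16
c16: CDB Add1=13 | r0:21,r1:5,r2:Mul2,r3:13,r4:8,r5:16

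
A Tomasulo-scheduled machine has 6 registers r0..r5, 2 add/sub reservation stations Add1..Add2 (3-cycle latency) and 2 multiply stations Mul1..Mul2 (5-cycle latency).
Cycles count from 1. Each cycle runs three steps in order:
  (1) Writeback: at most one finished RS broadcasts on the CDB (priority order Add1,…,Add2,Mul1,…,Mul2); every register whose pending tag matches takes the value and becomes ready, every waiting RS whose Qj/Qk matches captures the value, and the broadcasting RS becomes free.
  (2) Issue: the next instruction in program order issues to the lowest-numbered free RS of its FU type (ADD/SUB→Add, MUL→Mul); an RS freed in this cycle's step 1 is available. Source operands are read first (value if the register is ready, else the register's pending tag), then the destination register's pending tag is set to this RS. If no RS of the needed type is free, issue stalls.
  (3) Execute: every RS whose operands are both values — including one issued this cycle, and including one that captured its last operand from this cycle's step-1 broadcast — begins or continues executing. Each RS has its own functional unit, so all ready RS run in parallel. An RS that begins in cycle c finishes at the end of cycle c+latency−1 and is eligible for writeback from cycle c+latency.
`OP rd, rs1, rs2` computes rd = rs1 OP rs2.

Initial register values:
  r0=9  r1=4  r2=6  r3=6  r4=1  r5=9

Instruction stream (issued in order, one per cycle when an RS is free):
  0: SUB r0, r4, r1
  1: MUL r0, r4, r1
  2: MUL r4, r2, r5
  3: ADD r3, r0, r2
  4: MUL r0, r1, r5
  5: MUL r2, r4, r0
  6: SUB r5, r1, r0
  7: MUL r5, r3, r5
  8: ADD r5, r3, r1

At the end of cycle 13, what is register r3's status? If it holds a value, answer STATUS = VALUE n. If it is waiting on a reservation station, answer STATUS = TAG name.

STATUS = VALUE 10

cycle 1: issue SUB r0<-Add1 // r0:Add1,r1:4,r2:6,r3:6,r4:1,r5:9
cycle 2: issue MUL r0<-Mul1 // r0:Mul1,r1:4,r2:6,r3:6,r4:1,r5:9
cycle 3: issue MUL r4<-Mul2 // r0:Mul1,r1:4,r2:6,r3:6,r4:Mul2,r5:9
cycle 4: CDB Add1=-3; issue ADD r3<-Add1 // r0:Mul1,r1:4,r2:6,r3:Add1,r4:Mul2,r5:9
cycle 5: stall // r0:Mul1,r1:4,r2:6,r3:Add1,r4:Mul2,r5:9
cycle 6: stall // r0:Mul1,r1:4,r2:6,r3:Add1,r4:Mul2,r5:9
cycle 7: CDB Mul1=4; issue MUL r0<-Mul1 // r0:Mul1,r1:4,r2:6,r3:Add1,r4:Mul2,r5:9
cycle 8: CDB Mul2=54; issue MUL r2<-Mul2 // r0:Mul1,r1:4,r2:Mul2,r3:Add1,r4:54,r5:9
cycle 9: issue SUB r5<-Add2 // r0:Mul1,r1:4,r2:Mul2,r3:Add1,r4:54,r5:Add2
cycle 10: CDB Add1=10; stall // r0:Mul1,r1:4,r2:Mul2,r3:10,r4:54,r5:Add2
cycle 11: stall // r0:Mul1,r1:4,r2:Mul2,r3:10,r4:54,r5:Add2
cycle 12: CDB Mul1=36; issue MUL r5<-Mul1 // r0:36,r1:4,r2:Mul2,r3:10,r4:54,r5:Mul1
cycle 13: issue ADD r5<-Add1 // r0:36,r1:4,r2:Mul2,r3:10,r4:54,r5:Add1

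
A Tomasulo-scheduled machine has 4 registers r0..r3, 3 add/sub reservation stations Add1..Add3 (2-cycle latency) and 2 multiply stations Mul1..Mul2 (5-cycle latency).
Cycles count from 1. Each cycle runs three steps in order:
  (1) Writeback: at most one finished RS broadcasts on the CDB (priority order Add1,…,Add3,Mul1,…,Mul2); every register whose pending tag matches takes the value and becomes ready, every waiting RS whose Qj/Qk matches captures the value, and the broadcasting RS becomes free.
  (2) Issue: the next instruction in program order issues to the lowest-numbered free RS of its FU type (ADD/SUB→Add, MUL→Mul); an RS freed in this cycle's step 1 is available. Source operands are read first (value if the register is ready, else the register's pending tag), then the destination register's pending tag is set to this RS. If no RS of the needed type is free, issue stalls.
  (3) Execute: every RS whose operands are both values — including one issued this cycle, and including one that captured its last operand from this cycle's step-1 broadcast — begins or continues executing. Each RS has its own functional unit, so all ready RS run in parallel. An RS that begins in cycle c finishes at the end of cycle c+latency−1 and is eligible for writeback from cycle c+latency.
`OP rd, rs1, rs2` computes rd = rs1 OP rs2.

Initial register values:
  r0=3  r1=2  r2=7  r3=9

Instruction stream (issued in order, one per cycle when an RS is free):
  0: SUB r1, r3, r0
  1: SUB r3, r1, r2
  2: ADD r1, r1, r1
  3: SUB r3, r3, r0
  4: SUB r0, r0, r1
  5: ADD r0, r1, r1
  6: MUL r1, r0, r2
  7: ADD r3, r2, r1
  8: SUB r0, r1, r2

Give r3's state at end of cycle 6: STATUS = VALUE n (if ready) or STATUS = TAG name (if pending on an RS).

STATUS = TAG Add3

cycle 1: issue SUB r1<-Add1 // r0:3,r1:Add1,r2:7,r3:9
cycle 2: issue SUB r3<-Add2 // r0:3,r1:Add1,r2:7,r3:Add2
cycle 3: CDB Add1=6; issue ADD r1<-Add1 // r0:3,r1:Add1,r2:7,r3:Add2
cycle 4: issue SUB r3<-Add3 // r0:3,r1:Add1,r2:7,r3:Add3
cycle 5: CDB Add1=12; issue SUB r0<-Add1 // r0:Add1,r1:12,r2:7,r3:Add3
cycle 6: CDB Add2=-1; issue ADD r0<-Add2 // r0:Add2,r1:12,r2:7,r3:Add3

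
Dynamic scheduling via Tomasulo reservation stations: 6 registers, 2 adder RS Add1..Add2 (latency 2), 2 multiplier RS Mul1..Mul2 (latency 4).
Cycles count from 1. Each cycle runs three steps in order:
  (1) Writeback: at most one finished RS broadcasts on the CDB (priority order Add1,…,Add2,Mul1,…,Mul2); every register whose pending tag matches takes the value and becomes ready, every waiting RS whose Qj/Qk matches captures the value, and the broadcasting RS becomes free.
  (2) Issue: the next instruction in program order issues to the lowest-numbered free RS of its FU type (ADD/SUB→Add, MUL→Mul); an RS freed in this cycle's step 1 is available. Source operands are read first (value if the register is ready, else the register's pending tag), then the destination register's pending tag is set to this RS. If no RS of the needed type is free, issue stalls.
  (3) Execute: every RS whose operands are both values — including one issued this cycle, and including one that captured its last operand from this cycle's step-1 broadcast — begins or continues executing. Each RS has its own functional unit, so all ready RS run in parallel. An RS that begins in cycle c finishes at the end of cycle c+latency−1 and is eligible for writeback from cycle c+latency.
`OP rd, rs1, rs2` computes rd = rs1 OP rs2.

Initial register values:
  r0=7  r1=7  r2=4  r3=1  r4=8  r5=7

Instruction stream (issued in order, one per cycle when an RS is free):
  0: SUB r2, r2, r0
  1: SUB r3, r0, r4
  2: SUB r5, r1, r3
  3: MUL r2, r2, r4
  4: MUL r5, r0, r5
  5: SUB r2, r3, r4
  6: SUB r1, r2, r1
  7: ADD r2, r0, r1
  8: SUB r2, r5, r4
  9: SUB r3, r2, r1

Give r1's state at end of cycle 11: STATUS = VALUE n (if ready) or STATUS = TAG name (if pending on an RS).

cycle 1: issue SUB r2<-Add1 // r0:7,r1:7,r2:Add1,r3:1,r4:8,r5:7
cycle 2: issue SUB r3<-Add2 // r0:7,r1:7,r2:Add1,r3:Add2,r4:8,r5:7
cycle 3: CDB Add1=-3; issue SUB r5<-Add1 // r0:7,r1:7,r2:-3,r3:Add2,r4:8,r5:Add1
cycle 4: CDB Add2=-1; issue MUL r2<-Mul1 // r0:7,r1:7,r2:Mul1,r3:-1,r4:8,r5:Add1
cycle 5: issue MUL r5<-Mul2 // r0:7,r1:7,r2:Mul1,r3:-1,r4:8,r5:Mul2
cycle 6: CDB Add1=8; issue SUB r2<-Add1 // r0:7,r1:7,r2:Add1,r3:-1,r4:8,r5:Mul2
cycle 7: issue SUB r1<-Add2 // r0:7,r1:Add2,r2:Add1,r3:-1,r4:8,r5:Mul2
cycle 8: CDB Add1=-9; issue ADD r2<-Add1 // r0:7,r1:Add2,r2:Add1,r3:-1,r4:8,r5:Mul2
cycle 9: CDB Mul1=-24; stall // r0:7,r1:Add2,r2:Add1,r3:-1,r4:8,r5:Mul2
cycle 10: CDB Add2=-16; issue SUB r2<-Add2 // r0:7,r1:-16,r2:Add2,r3:-1,r4:8,r5:Mul2
cycle 11: CDB Mul2=56; stall // r0:7,r1:-16,r2:Add2,r3:-1,r4:8,r5:56

STATUS = VALUE -16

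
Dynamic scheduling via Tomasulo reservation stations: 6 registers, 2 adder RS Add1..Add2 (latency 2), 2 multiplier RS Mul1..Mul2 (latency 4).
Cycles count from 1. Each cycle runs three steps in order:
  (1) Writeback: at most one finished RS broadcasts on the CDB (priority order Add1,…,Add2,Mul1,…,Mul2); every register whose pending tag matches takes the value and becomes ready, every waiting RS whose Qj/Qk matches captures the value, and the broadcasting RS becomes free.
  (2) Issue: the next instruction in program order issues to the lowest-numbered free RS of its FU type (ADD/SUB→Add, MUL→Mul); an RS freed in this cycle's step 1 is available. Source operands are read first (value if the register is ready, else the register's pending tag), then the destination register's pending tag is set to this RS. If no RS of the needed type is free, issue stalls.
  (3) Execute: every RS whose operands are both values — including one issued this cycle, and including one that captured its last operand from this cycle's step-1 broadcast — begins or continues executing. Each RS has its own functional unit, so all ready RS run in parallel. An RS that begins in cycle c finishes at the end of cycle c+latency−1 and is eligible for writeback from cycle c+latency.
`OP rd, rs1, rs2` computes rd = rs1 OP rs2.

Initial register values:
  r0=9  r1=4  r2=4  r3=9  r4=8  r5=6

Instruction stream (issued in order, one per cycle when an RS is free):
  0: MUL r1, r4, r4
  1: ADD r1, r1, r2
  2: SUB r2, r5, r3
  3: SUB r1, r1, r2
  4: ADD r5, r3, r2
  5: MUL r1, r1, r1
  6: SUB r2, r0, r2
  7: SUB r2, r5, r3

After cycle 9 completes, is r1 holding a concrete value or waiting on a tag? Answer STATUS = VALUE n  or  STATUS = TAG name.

STATUS = TAG Mul1

c1: issue MUL r1<-Mul1 | r0:9,r1:Mul1,r2:4,r3:9,r4:8,r5:6
c2: issue ADD r1<-Add1 | r0:9,r1:Add1,r2:4,r3:9,r4:8,r5:6
c3: issue SUB r2<-Add2 | r0:9,r1:Add1,r2:Add2,r3:9,r4:8,r5:6
c4: stall | r0:9,r1:Add1,r2:Add2,r3:9,r4:8,r5:6
c5: CDB Add2=-3; issue SUB r1<-Add2 | r0:9,r1:Add2,r2:-3,r3:9,r4:8,r5:6
c6: CDB Mul1=64; stall | r0:9,r1:Add2,r2:-3,r3:9,r4:8,r5:6
c7: stall | r0:9,r1:Add2,r2:-3,r3:9,r4:8,r5:6
c8: CDB Add1=68; issue ADD r5<-Add1 | r0:9,r1:Add2,r2:-3,r3:9,r4:8,r5:Add1
c9: issue MUL r1<-Mul1 | r0:9,r1:Mul1,r2:-3,r3:9,r4:8,r5:Add1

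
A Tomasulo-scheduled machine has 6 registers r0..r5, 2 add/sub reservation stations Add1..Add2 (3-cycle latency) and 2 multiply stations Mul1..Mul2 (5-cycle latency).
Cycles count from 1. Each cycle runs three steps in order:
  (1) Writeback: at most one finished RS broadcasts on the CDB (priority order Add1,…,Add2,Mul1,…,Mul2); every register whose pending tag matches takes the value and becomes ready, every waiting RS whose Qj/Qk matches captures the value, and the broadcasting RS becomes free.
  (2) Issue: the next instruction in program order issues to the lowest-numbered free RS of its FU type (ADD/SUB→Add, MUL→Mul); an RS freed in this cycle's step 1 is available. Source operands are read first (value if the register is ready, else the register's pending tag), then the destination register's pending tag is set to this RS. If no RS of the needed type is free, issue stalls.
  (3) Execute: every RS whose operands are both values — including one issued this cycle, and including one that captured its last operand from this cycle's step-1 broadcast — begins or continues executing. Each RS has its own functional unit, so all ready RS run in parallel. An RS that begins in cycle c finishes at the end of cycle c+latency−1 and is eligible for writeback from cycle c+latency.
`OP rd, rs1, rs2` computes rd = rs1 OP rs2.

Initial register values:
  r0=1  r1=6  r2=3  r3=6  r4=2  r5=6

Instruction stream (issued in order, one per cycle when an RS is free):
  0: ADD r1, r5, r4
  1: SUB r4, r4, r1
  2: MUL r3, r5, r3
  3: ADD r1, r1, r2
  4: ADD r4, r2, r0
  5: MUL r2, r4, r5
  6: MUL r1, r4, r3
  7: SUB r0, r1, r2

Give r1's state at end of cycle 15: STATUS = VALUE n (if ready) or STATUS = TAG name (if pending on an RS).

cycle 1: issue ADD r1<-Add1 // r0:1,r1:Add1,r2:3,r3:6,r4:2,r5:6
cycle 2: issue SUB r4<-Add2 // r0:1,r1:Add1,r2:3,r3:6,r4:Add2,r5:6
cycle 3: issue MUL r3<-Mul1 // r0:1,r1:Add1,r2:3,r3:Mul1,r4:Add2,r5:6
cycle 4: CDB Add1=8; issue ADD r1<-Add1 // r0:1,r1:Add1,r2:3,r3:Mul1,r4:Add2,r5:6
cycle 5: stall // r0:1,r1:Add1,r2:3,r3:Mul1,r4:Add2,r5:6
cycle 6: stall // r0:1,r1:Add1,r2:3,r3:Mul1,r4:Add2,r5:6
cycle 7: CDB Add1=11; issue ADD r4<-Add1 // r0:1,r1:11,r2:3,r3:Mul1,r4:Add1,r5:6
cycle 8: CDB Add2=-6; issue MUL r2<-Mul2 // r0:1,r1:11,r2:Mul2,r3:Mul1,r4:Add1,r5:6
cycle 9: CDB Mul1=36; issue MUL r1<-Mul1 // r0:1,r1:Mul1,r2:Mul2,r3:36,r4:Add1,r5:6
cycle 10: CDB Add1=4; issue SUB r0<-Add1 // r0:Add1,r1:Mul1,r2:Mul2,r3:36,r4:4,r5:6
cycle 11: - // r0:Add1,r1:Mul1,r2:Mul2,r3:36,r4:4,r5:6
cycle 12: - // r0:Add1,r1:Mul1,r2:Mul2,r3:36,r4:4,r5:6
cycle 13: - // r0:Add1,r1:Mul1,r2:Mul2,r3:36,r4:4,r5:6
cycle 14: - // r0:Add1,r1:Mul1,r2:Mul2,r3:36,r4:4,r5:6
cycle 15: CDB Mul1=144 // r0:Add1,r1:144,r2:Mul2,r3:36,r4:4,r5:6

STATUS = VALUE 144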